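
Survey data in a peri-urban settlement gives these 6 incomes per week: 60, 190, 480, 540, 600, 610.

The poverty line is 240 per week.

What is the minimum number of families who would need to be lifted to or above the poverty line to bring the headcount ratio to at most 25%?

2 of the 6 families are poor, so H = 2/6 = 0.333.
A headcount ratio of at most 25% allows at most ⌊0.25 × 6⌋ = 1 poor families.
So at least 2 − 1 = 1 must be lifted.

1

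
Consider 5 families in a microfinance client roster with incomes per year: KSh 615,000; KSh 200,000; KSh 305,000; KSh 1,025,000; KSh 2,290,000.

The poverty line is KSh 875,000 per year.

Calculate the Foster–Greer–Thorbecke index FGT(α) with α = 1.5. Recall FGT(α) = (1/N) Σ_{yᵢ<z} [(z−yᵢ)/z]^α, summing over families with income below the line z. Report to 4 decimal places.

0.2731

Incomes under z: KSh 200,000, KSh 305,000, KSh 615,000 (q = 3 of N = 5).
Relative gaps: (875000−200000)/875000 = 0.7714; (875000−305000)/875000 = 0.6514; (875000−615000)/875000 = 0.2971.
Raised to α = 1.5: 0.67755; 0.52578; 0.16197.
Sum = 1.365304; FGT(1.5) = 1.365304 / 5 = 0.2731.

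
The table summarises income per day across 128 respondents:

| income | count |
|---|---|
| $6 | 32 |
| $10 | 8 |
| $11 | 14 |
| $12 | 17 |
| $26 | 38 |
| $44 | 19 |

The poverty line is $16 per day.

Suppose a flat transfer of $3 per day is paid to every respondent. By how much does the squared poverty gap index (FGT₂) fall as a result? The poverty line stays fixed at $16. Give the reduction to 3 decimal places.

0.073

Before: below the line — 32×$6, 8×$10, 14×$11, 17×$12; squared poverty gap index (FGT₂) = 0.12543.
After the $3 transfer: below the line — 32×$9, 8×$13, 14×$14, 17×$15; squared poverty gap index (FGT₂) = 0.05228.
Reduction = 0.12543 − 0.05228 = 0.073.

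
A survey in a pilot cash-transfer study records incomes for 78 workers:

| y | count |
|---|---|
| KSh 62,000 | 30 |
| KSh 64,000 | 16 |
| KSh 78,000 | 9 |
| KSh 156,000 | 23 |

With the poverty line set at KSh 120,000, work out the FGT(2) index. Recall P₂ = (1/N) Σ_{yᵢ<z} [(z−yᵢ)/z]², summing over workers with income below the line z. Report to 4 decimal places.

Below z: 30×KSh 62,000, 16×KSh 64,000, 9×KSh 78,000 (q = 55 of N = 78).
Gap ratios (z−y)/z: (120000−62000)/120000 = 0.4833 (×30); (120000−64000)/120000 = 0.4667 (×16); (120000−78000)/120000 = 0.3500 (×9).
Squared: 0.2336 (×30); 0.2178 (×16); 0.1225 (×9).
Sum = 11.595278; P₂ = 11.595278 / 78 = 0.1487.

0.1487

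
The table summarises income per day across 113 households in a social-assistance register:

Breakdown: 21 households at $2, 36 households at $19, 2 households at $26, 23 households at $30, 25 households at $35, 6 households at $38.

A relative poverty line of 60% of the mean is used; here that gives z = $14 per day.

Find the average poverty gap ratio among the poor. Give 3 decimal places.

Poor units: 21×$2 (q = 21 of N = 113).
Shortfall ratios (z−y)/z: 0.8571 (×21); sum = 18.000000.
I averages over the q = 21 poor units only: 18.000000 / 21 = 0.857.

0.857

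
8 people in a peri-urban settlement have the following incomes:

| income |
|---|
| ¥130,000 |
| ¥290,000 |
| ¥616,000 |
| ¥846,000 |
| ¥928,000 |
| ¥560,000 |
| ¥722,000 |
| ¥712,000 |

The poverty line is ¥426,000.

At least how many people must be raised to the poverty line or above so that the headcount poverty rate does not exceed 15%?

1

2 of the 8 people are poor, so H = 2/8 = 0.250.
A headcount ratio of at most 15% allows at most ⌊0.15 × 8⌋ = 1 poor people.
So at least 2 − 1 = 1 must be lifted.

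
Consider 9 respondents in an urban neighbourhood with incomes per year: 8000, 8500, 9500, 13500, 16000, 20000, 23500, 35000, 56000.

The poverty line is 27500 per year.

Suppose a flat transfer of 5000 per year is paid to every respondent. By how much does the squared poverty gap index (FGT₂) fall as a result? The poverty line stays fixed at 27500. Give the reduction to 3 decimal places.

0.112

Before: below the line — 8000, 8500, 9500, 13500, 16000, 20000, 23500; squared poverty gap index (FGT₂) = 0.21535.
After the 5000 transfer: below the line — 13000, 13500, 14500, 18500, 21000, 25000; squared poverty gap index (FGT₂) = 0.10354.
Reduction = 0.21535 − 0.10354 = 0.112.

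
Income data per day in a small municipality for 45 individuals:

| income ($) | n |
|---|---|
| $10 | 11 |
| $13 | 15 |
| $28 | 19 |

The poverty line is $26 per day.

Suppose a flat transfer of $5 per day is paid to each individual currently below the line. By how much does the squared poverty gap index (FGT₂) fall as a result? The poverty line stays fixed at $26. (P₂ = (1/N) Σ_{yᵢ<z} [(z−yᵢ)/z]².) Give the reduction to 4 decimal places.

0.1006

Before: below the line — 11×$10, 15×$13; squared poverty gap index (FGT₂) = 0.175904.
After the $5 transfer: below the line — 11×$15, 15×$18; squared poverty gap index (FGT₂) = 0.075312.
Reduction = 0.175904 − 0.075312 = 0.1006.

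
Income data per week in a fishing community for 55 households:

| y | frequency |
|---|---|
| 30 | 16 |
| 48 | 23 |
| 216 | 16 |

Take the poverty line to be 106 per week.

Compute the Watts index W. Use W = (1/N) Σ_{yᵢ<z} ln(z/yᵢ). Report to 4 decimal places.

Below z: 16×30, 23×48 (q = 39 of N = 55).
Log gaps: ln(106/30) = 1.2622 (×16); ln(106/48) = 0.7922 (×23).
W = 38.417343 / 55 = 0.6985.

0.6985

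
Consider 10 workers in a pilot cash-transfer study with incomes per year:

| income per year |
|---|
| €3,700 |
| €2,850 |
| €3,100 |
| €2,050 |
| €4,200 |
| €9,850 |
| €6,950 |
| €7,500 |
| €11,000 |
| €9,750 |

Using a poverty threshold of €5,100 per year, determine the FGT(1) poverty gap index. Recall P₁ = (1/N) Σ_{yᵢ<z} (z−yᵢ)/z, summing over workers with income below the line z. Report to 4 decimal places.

Below z: €2,050, €2,850, €3,100, €3,700, €4,200 (q = 5 of N = 10).
Gap ratios (z−y)/z: (5100−2050)/5100 = 0.5980; (5100−2850)/5100 = 0.4412; (5100−3100)/5100 = 0.3922; (5100−3700)/5100 = 0.2745; (5100−4200)/5100 = 0.1765.
Sum of shortfalls = 1.882353; P₁ averages over all N: 1.882353 / 10 = 0.1882.

0.1882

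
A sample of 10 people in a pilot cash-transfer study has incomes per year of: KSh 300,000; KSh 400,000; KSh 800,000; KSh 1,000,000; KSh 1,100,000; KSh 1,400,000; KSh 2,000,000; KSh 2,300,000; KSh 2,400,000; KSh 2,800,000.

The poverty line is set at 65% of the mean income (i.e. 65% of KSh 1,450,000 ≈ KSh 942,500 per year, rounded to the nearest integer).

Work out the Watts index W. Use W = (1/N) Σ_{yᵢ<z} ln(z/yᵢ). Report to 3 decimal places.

Below the line: KSh 300,000, KSh 400,000, KSh 800,000 (q = 3 of N = 10).
ln(z/y) terms: ln(942500/300000) = 1.1448; ln(942500/400000) = 0.8571; ln(942500/800000) = 0.1639.
W = 2.165749 / 10 = 0.217.

0.217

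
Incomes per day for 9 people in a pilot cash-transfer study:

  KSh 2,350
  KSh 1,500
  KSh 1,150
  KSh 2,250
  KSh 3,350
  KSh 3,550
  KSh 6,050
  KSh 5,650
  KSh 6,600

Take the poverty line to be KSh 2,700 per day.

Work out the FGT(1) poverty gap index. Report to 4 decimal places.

0.1461

Poor units: KSh 1,150, KSh 1,500, KSh 2,250, KSh 2,350 (q = 4 of N = 9).
Normalized shortfalls: (2700−1150)/2700 = 0.5741; (2700−1500)/2700 = 0.4444; (2700−2250)/2700 = 0.1667; (2700−2350)/2700 = 0.1296.
Sum of shortfalls = 1.314815; P₁ averages over all N: 1.314815 / 9 = 0.1461.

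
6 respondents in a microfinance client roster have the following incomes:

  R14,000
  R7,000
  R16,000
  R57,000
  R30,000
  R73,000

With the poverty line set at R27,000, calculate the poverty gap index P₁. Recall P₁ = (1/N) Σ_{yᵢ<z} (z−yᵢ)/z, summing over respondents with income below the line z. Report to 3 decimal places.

0.272

Incomes under z: R7,000, R14,000, R16,000 (q = 3 of N = 6).
Normalized shortfalls: (27000−7000)/27000 = 0.7407; (27000−14000)/27000 = 0.4815; (27000−16000)/27000 = 0.4074.
Sum of shortfalls = 1.629630; P₁ averages over all N: 1.629630 / 6 = 0.272.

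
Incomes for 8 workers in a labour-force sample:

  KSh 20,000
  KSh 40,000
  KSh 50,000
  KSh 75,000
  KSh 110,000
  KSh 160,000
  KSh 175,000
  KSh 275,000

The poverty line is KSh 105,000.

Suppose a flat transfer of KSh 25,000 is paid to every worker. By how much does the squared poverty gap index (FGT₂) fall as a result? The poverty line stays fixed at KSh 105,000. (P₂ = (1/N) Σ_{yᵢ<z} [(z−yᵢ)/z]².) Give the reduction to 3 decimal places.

Before: below the line — KSh 20,000, KSh 40,000, KSh 50,000, KSh 75,000; squared poverty gap index (FGT₂) = 0.17432.
After the KSh 25,000 transfer: below the line — KSh 45,000, KSh 65,000, KSh 75,000, KSh 100,000; squared poverty gap index (FGT₂) = 0.06944.
Reduction = 0.17432 − 0.06944 = 0.105.

0.105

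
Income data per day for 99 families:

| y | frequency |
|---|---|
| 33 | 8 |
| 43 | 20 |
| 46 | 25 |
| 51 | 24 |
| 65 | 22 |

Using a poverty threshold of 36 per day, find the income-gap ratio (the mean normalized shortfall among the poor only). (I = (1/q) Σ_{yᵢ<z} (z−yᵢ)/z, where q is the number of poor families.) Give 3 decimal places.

Below z: 8×33 (q = 8 of N = 99).
Shortfall ratios (z−y)/z: 0.0833 (×8); sum = 0.666667.
The income-gap ratio divides by q (the poor only): 0.666667 / 8 = 0.083.

0.083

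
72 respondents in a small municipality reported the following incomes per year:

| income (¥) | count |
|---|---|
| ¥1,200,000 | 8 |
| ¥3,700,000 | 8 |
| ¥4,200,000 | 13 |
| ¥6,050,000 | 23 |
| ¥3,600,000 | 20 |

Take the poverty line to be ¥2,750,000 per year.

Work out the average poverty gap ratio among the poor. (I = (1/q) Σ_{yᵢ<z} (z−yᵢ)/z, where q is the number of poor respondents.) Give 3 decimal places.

0.564

Incomes under z: 8×¥1,200,000 (q = 8 of N = 72).
Relative gaps: 0.5636 (×8); sum = 4.509091.
I averages over the q = 8 poor units only: 4.509091 / 8 = 0.564.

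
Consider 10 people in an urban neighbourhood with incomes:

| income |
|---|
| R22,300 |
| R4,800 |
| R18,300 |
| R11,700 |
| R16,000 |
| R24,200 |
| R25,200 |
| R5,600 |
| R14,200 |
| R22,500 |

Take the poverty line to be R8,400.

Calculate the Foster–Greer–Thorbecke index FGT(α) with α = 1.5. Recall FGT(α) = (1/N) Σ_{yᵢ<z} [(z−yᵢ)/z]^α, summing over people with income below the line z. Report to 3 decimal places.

0.047

Poor units: R4,800, R5,600 (q = 2 of N = 10).
Gap ratios (z−y)/z: (8400−4800)/8400 = 0.4286; (8400−5600)/8400 = 0.3333.
Raised to α = 1.5: 0.28057; 0.19245.
Sum = 0.473016; FGT(1.5) = 0.473016 / 10 = 0.047.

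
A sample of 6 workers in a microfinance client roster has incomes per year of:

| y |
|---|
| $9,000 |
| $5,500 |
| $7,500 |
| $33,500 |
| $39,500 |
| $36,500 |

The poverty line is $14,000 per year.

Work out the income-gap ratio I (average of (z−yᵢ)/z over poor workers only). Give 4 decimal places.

0.4762

Below z: $5,500, $7,500, $9,000 (q = 3 of N = 6).
Shortfall ratios (z−y)/z: 0.6071, 0.4643, 0.3571; sum = 1.428571.
The income-gap ratio divides by q (the poor only): 1.428571 / 3 = 0.4762.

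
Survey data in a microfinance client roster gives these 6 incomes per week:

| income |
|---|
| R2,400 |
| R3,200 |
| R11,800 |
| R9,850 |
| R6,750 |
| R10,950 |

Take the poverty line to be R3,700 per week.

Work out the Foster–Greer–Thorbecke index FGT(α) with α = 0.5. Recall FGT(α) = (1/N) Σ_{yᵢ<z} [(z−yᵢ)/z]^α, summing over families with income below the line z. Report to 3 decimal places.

0.160

Below the line: R2,400, R3,200 (q = 2 of N = 6).
Relative gaps: (3700−2400)/3700 = 0.3514; (3700−3200)/3700 = 0.1351.
Raised to α = 0.5: 0.59275; 0.36761.
Sum = 0.960356; FGT(0.5) = 0.960356 / 6 = 0.160.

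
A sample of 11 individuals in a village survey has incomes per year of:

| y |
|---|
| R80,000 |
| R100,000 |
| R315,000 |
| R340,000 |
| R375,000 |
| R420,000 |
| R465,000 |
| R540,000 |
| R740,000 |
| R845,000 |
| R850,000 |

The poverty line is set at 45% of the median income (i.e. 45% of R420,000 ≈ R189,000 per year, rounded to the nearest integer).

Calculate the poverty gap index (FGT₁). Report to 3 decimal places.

0.095

Incomes under z: R80,000, R100,000 (q = 2 of N = 11).
Shortfall ratios: (189000−80000)/189000 = 0.5767; (189000−100000)/189000 = 0.4709.
Σ = 1.047619. Dividing by the full population N = 11 gives P₁ = 0.095.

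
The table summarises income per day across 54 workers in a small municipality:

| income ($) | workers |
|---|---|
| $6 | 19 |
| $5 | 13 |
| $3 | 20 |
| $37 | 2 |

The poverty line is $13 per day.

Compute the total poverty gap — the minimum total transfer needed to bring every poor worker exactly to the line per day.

$437

Below the line: 20×$3, 13×$5, 19×$6 (q = 52 of N = 54).
Individual gaps: 20×(13−3) = 200; 13×(13−5) = 104; 19×(13−6) = 133.
Aggregate gap = $437.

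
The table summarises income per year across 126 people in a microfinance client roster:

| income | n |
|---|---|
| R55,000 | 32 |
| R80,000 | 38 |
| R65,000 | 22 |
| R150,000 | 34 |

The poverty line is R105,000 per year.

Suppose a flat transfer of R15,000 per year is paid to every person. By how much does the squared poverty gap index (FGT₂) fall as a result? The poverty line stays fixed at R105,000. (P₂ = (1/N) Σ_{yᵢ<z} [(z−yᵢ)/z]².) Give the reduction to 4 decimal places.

Before: below the line — 32×R55,000, 22×R65,000, 38×R80,000; squared poverty gap index (FGT₂) = 0.100025.
After the R15,000 transfer: below the line — 32×R70,000, 22×R80,000, 38×R95,000; squared poverty gap index (FGT₂) = 0.040852.
Reduction = 0.100025 − 0.040852 = 0.0592.

0.0592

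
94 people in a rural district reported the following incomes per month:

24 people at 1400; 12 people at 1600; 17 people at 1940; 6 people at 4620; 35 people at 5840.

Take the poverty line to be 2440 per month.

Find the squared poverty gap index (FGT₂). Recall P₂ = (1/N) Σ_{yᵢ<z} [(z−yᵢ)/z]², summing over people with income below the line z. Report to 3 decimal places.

Below the line: 24×1400, 12×1600, 17×1940 (q = 53 of N = 94).
Normalized shortfalls: (2440−1400)/2440 = 0.4262 (×24); (2440−1600)/2440 = 0.3443 (×12); (2440−1940)/2440 = 0.2049 (×17).
Squared: 0.1817 (×24); 0.1185 (×12); 0.0420 (×17).
Sum = 6.496170; P₂ = 6.496170 / 94 = 0.069.

0.069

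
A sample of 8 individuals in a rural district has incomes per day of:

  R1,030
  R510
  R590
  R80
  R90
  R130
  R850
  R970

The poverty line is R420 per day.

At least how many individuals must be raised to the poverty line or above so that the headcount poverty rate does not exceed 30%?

3 of the 8 individuals are poor, so H = 3/8 = 0.375.
A headcount ratio of at most 30% allows at most ⌊0.30 × 8⌋ = 2 poor individuals.
So at least 3 − 2 = 1 must be lifted.

1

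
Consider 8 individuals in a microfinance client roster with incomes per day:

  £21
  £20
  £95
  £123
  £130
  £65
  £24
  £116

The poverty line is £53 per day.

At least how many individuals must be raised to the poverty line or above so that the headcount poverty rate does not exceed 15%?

2

Currently q = 3 of N = 8 are below the line (H = 0.375).
A headcount ratio of at most 15% allows at most ⌊0.15 × 8⌋ = 1 poor individuals.
So at least 3 − 1 = 2 must be lifted.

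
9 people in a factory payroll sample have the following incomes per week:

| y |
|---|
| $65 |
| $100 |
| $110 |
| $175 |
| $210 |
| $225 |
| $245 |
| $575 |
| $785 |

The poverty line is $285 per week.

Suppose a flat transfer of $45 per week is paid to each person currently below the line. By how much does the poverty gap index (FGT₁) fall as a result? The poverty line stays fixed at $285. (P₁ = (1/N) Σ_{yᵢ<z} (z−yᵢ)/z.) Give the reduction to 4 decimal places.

Before: below the line — $65, $100, $110, $175, $210, $225, $245; poverty gap index (FGT₁) = 0.337232.
After the $45 transfer: below the line — $110, $145, $155, $220, $255, $270; poverty gap index (FGT₁) = 0.216374.
Reduction = 0.337232 − 0.216374 = 0.1209.

0.1209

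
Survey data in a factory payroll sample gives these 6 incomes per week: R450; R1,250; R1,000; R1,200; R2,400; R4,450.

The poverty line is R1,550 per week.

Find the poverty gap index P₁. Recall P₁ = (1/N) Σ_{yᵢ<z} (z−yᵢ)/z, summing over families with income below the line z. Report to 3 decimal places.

Below the line: R450, R1,000, R1,200, R1,250 (q = 4 of N = 6).
Relative gaps: (1550−450)/1550 = 0.7097; (1550−1000)/1550 = 0.3548; (1550−1200)/1550 = 0.2258; (1550−1250)/1550 = 0.1935.
Sum of shortfalls = 1.483871; P₁ averages over all N: 1.483871 / 6 = 0.247.

0.247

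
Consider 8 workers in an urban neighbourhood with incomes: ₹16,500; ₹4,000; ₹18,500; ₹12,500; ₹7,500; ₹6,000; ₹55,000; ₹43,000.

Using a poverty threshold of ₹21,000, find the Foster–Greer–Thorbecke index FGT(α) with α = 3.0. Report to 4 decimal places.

0.1548

Below z: ₹4,000, ₹6,000, ₹7,500, ₹12,500, ₹16,500, ₹18,500 (q = 6 of N = 8).
Shortfall ratios: (21000−4000)/21000 = 0.8095; (21000−6000)/21000 = 0.7143; (21000−7500)/21000 = 0.6429; (21000−12500)/21000 = 0.4048; (21000−16500)/21000 = 0.2143; (21000−18500)/21000 = 0.1190.
Raised to α = 3.0: 0.53050; 0.36443; 0.26567; 0.06631; 0.00984; 0.00169.
Sum = 1.238446; FGT(3.0) = 1.238446 / 8 = 0.1548.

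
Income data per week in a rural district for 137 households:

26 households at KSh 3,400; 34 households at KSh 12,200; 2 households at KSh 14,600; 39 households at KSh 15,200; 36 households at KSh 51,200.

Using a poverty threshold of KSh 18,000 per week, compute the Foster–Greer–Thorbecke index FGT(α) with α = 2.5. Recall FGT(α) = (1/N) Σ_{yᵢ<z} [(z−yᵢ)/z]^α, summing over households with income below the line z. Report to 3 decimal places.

0.130

Poor units: 26×KSh 3,400, 34×KSh 12,200, 2×KSh 14,600, 39×KSh 15,200 (q = 101 of N = 137).
Gap ratios (z−y)/z: (18000−3400)/18000 = 0.8111 (×26); (18000−12200)/18000 = 0.3222 (×34); (18000−14600)/18000 = 0.1889 (×2); (18000−15200)/18000 = 0.1556 (×39).
Raised to α = 2.5: 0.59252 (×26); 0.05894 (×34); 0.01551 (×2); 0.00954 (×39).
Sum = 17.812520; FGT(2.5) = 17.812520 / 137 = 0.130.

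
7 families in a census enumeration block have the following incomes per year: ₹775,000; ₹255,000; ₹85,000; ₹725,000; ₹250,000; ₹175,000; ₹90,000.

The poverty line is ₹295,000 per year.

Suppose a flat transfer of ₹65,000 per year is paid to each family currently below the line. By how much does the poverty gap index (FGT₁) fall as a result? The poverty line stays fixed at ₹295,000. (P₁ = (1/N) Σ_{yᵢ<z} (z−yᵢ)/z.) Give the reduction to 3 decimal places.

0.136

Before: below the line — ₹85,000, ₹90,000, ₹175,000, ₹250,000, ₹255,000; poverty gap index (FGT₁) = 0.30024.
After the ₹65,000 transfer: below the line — ₹150,000, ₹155,000, ₹240,000; poverty gap index (FGT₁) = 0.16465.
Reduction = 0.30024 − 0.16465 = 0.136.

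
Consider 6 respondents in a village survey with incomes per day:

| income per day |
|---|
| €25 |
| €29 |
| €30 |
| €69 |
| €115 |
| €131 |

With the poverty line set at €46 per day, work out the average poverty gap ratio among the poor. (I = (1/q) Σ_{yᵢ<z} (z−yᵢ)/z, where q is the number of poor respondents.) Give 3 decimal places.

Poor units: €25, €29, €30 (q = 3 of N = 6).
Relative gaps: 0.4565, 0.3696, 0.3478; sum = 1.173913.
The income-gap ratio divides by q (the poor only): 1.173913 / 3 = 0.391.

0.391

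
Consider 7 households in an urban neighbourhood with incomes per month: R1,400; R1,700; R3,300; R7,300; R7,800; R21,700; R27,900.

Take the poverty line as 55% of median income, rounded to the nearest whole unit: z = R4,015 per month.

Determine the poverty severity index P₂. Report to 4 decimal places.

Incomes under z: R1,400, R1,700, R3,300 (q = 3 of N = 7).
Relative gaps: (4015−1400)/4015 = 0.6513; (4015−1700)/4015 = 0.5766; (4015−3300)/4015 = 0.1781.
Squared: 0.4242; 0.3325; 0.0317.
Sum = 0.788368; P₂ = 0.788368 / 7 = 0.1126.

0.1126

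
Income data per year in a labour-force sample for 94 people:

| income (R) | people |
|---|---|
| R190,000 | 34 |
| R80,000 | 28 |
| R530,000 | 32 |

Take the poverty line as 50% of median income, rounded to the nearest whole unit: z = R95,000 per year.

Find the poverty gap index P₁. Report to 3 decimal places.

Poor units: 28×R80,000 (q = 28 of N = 94).
Normalized shortfalls: (95000−80000)/95000 = 0.1579 (×28).
Σ = 4.421053. Dividing by the full population N = 94 gives P₁ = 0.047.

0.047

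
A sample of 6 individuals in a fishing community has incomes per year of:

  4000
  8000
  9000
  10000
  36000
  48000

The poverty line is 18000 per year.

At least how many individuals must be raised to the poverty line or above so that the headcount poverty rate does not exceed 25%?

3

4 of the 6 individuals are poor, so H = 4/6 = 0.667.
A headcount ratio of at most 25% allows at most ⌊0.25 × 6⌋ = 1 poor individuals.
So at least 4 − 1 = 3 must be lifted.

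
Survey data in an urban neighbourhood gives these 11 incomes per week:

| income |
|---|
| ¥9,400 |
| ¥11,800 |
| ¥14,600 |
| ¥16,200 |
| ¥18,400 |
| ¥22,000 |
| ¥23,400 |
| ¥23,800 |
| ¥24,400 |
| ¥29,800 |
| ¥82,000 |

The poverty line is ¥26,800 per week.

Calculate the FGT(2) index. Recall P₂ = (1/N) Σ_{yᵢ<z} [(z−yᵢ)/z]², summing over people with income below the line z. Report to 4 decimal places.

0.1150

Incomes under z: ¥9,400, ¥11,800, ¥14,600, ¥16,200, ¥18,400, ¥22,000, ¥23,400, ¥23,800, ¥24,400 (q = 9 of N = 11).
Normalized shortfalls: (26800−9400)/26800 = 0.6493; (26800−11800)/26800 = 0.5597; (26800−14600)/26800 = 0.4552; (26800−16200)/26800 = 0.3955; (26800−18400)/26800 = 0.3134; (26800−22000)/26800 = 0.1791; (26800−23400)/26800 = 0.1269; (26800−23800)/26800 = 0.1119; (26800−24400)/26800 = 0.0896.
Squared: 0.4215; 0.3133; 0.2072; 0.1564; 0.0982; 0.0321; 0.0161; 0.0125; 0.0080.
Sum = 1.265427; P₂ = 1.265427 / 11 = 0.1150.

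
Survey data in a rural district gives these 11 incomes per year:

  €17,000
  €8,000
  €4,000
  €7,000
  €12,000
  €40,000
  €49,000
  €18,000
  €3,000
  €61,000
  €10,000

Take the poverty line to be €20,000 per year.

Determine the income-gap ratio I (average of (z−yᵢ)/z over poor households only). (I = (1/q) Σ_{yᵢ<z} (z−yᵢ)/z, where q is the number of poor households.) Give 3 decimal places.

0.506

Poor units: €3,000, €4,000, €7,000, €8,000, €10,000, €12,000, €17,000, €18,000 (q = 8 of N = 11).
Relative gaps: 0.8500, 0.8000, 0.6500, 0.6000, 0.5000, 0.4000, 0.1500, 0.1000; sum = 4.050000.
The income-gap ratio divides by q (the poor only): 4.050000 / 8 = 0.506.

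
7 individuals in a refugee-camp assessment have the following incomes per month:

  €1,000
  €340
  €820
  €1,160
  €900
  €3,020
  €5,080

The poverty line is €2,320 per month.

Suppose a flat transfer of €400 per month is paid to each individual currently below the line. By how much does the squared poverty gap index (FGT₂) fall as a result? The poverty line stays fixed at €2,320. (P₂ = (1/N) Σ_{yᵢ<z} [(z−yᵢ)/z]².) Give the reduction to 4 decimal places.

Before: below the line — €340, €820, €900, €1,000, €1,160; squared poverty gap index (FGT₂) = 0.299250.
After the €400 transfer: below the line — €740, €1,220, €1,300, €1,400, €1,560; squared poverty gap index (FGT₂) = 0.163782.
Reduction = 0.299250 − 0.163782 = 0.1355.

0.1355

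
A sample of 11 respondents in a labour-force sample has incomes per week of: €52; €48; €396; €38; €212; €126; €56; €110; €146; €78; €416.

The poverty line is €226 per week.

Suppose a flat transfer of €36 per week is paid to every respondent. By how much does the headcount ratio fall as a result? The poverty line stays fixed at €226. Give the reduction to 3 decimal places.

0.091

Before: below the line — €38, €48, €52, €56, €78, €110, €126, €146, €212; headcount ratio = 0.81818.
After the €36 transfer: below the line — €74, €84, €88, €92, €114, €146, €162, €182; headcount ratio = 0.72727.
Reduction = 0.81818 − 0.72727 = 0.091.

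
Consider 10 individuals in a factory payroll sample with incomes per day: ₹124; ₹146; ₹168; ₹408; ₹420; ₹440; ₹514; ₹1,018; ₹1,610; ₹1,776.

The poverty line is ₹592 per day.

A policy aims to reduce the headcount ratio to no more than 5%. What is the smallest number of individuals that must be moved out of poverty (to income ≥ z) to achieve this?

7 of the 10 individuals are poor, so H = 7/10 = 0.700.
A headcount ratio of at most 5% allows at most ⌊0.05 × 10⌋ = 0 poor individuals.
So at least 7 − 0 = 7 must be lifted.

7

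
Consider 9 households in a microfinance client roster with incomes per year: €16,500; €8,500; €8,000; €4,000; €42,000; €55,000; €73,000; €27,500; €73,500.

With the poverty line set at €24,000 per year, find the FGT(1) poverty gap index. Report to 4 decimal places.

0.2731

Below z: €4,000, €8,000, €8,500, €16,500 (q = 4 of N = 9).
Normalized shortfalls: (24000−4000)/24000 = 0.8333; (24000−8000)/24000 = 0.6667; (24000−8500)/24000 = 0.6458; (24000−16500)/24000 = 0.3125.
Σ = 2.458333. Dividing by the full population N = 9 gives P₁ = 0.2731.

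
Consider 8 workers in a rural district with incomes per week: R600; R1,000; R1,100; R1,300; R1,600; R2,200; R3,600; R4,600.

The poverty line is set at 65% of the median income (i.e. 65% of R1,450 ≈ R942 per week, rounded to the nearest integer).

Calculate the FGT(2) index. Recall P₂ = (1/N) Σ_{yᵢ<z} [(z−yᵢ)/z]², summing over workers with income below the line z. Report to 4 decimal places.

0.0165

Incomes under z: R600 (q = 1 of N = 8).
Relative gaps: (942−600)/942 = 0.3631.
Squared: 0.1318.
Sum = 0.131811; P₂ = 0.131811 / 8 = 0.0165.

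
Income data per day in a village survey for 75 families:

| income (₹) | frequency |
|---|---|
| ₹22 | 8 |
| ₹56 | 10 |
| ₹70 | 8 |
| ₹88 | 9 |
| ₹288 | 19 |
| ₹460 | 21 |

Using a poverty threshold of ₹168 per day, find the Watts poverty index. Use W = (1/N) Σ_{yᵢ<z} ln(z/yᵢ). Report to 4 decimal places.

0.5343

Below z: 8×₹22, 10×₹56, 8×₹70, 9×₹88 (q = 35 of N = 75).
Log gaps: ln(168/22) = 2.0329 (×8); ln(168/56) = 1.0986 (×10); ln(168/70) = 0.8755 (×8); ln(168/88) = 0.6466 (×9).
W = 40.072889 / 75 = 0.5343.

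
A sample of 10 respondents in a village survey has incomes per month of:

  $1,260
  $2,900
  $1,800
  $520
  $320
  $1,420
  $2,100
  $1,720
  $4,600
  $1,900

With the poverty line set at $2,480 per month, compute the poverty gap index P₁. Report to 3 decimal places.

0.355

Incomes under z: $320, $520, $1,260, $1,420, $1,720, $1,800, $1,900, $2,100 (q = 8 of N = 10).
Gap ratios (z−y)/z: (2480−320)/2480 = 0.8710; (2480−520)/2480 = 0.7903; (2480−1260)/2480 = 0.4919; (2480−1420)/2480 = 0.4274; (2480−1720)/2480 = 0.3065; (2480−1800)/2480 = 0.2742; (2480−1900)/2480 = 0.2339; (2480−2100)/2480 = 0.1532.
Sum of shortfalls = 3.548387; P₁ averages over all N: 3.548387 / 10 = 0.355.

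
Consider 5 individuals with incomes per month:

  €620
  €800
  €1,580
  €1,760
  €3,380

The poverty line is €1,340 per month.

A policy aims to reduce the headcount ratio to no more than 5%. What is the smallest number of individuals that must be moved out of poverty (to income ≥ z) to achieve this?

2 of the 5 individuals are poor, so H = 2/5 = 0.400.
A headcount ratio of at most 5% allows at most ⌊0.05 × 5⌋ = 0 poor individuals.
So at least 2 − 0 = 2 must be lifted.

2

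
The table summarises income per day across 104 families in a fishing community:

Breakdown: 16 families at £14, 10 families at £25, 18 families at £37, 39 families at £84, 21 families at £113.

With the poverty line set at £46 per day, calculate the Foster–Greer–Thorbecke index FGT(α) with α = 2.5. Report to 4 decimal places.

Below z: 16×£14, 10×£25, 18×£37 (q = 44 of N = 104).
Shortfall ratios: (46−14)/46 = 0.6957 (×16); (46−25)/46 = 0.4565 (×10); (46−37)/46 = 0.1957 (×18).
Raised to α = 2.5: 0.40363 (×16); 0.14082 (×10); 0.01693 (×18).
Sum = 8.170978; FGT(2.5) = 8.170978 / 104 = 0.0786.

0.0786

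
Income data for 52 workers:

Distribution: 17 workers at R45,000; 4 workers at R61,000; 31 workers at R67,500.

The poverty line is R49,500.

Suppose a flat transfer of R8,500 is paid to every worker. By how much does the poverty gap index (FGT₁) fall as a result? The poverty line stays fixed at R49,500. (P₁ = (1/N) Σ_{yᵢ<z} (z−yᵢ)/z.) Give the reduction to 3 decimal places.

Before: below the line — 17×R45,000; poverty gap index (FGT₁) = 0.02972.
After the R8,500 transfer: below the line — none; poverty gap index (FGT₁) = 0.00000.
Reduction = 0.02972 − 0.00000 = 0.030.

0.030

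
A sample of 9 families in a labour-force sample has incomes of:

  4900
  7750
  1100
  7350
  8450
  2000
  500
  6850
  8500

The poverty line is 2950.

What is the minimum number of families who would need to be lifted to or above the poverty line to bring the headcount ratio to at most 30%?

1

Currently q = 3 of N = 9 are below the line (H = 0.333).
A headcount ratio of at most 30% allows at most ⌊0.30 × 9⌋ = 2 poor families.
So at least 3 − 2 = 1 must be lifted.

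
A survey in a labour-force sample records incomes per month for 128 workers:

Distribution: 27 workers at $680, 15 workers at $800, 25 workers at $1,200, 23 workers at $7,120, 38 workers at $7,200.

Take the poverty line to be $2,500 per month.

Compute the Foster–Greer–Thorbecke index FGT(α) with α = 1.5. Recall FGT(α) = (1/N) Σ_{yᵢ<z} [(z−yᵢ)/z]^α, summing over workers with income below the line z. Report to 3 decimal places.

0.270

Below the line: 27×$680, 15×$800, 25×$1,200 (q = 67 of N = 128).
Relative gaps: (2500−680)/2500 = 0.7280 (×27); (2500−800)/2500 = 0.6800 (×15); (2500−1200)/2500 = 0.5200 (×25).
Raised to α = 1.5: 0.62115 (×27); 0.56074 (×15); 0.37498 (×25).
Sum = 34.556641; FGT(1.5) = 34.556641 / 128 = 0.270.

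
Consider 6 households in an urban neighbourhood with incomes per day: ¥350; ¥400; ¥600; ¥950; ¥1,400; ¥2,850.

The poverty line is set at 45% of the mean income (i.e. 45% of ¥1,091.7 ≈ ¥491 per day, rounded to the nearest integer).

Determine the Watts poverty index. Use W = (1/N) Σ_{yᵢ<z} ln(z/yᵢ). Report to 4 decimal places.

Poor units: ¥350, ¥400 (q = 2 of N = 6).
Log shortfalls: ln(491/350) = 0.3385; ln(491/400) = 0.2050.
W = 0.543491 / 6 = 0.0906.

0.0906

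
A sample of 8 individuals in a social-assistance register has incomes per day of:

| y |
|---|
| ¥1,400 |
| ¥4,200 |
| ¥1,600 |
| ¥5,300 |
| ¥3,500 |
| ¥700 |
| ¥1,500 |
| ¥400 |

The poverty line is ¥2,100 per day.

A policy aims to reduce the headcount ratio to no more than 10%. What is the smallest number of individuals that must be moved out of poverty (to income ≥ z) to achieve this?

5

5 of the 8 individuals are poor, so H = 5/8 = 0.625.
A headcount ratio of at most 10% allows at most ⌊0.10 × 8⌋ = 0 poor individuals.
So at least 5 − 0 = 5 must be lifted.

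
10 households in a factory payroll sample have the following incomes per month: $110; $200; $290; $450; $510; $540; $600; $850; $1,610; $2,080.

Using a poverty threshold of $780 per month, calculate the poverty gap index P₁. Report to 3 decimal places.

Incomes under z: $110, $200, $290, $450, $510, $540, $600 (q = 7 of N = 10).
Normalized shortfalls: (780−110)/780 = 0.8590; (780−200)/780 = 0.7436; (780−290)/780 = 0.6282; (780−450)/780 = 0.4231; (780−510)/780 = 0.3462; (780−540)/780 = 0.3077; (780−600)/780 = 0.2308.
Σ = 3.538462. Dividing by the full population N = 10 gives P₁ = 0.354.

0.354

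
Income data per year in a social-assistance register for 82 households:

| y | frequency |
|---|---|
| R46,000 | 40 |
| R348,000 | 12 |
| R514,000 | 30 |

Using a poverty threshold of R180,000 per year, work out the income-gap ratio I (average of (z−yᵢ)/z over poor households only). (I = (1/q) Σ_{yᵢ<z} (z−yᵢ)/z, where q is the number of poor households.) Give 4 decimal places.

0.7444

Below z: 40×R46,000 (q = 40 of N = 82).
Relative gaps: 0.7444 (×40); sum = 29.777778.
The income-gap ratio divides by q (the poor only): 29.777778 / 40 = 0.7444.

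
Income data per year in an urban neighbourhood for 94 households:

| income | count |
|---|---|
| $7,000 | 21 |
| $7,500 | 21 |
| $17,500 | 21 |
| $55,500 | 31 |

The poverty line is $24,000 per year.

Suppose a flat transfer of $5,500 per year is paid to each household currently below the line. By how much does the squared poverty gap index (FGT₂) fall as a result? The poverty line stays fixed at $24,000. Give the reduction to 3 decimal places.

0.135

Before: below the line — 21×$7,000, 21×$7,500, 21×$17,500; squared poverty gap index (FGT₂) = 0.23407.
After the $5,500 transfer: below the line — 21×$12,500, 21×$13,000, 21×$23,000; squared poverty gap index (FGT₂) = 0.09861.
Reduction = 0.23407 − 0.09861 = 0.135.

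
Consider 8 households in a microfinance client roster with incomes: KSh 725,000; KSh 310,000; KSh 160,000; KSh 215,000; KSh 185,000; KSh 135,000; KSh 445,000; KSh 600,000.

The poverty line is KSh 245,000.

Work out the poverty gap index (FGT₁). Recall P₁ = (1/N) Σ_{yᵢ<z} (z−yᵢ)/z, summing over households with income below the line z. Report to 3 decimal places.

0.145

Below the line: KSh 135,000, KSh 160,000, KSh 185,000, KSh 215,000 (q = 4 of N = 8).
Gap ratios (z−y)/z: (245000−135000)/245000 = 0.4490; (245000−160000)/245000 = 0.3469; (245000−185000)/245000 = 0.2449; (245000−215000)/245000 = 0.1224.
Σ = 1.163265. Dividing by the full population N = 8 gives P₁ = 0.145.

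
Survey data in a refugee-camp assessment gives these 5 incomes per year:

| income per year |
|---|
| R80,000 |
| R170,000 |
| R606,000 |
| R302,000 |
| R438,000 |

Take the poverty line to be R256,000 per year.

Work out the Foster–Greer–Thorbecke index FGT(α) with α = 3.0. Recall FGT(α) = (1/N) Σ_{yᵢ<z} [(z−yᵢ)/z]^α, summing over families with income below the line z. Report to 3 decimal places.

Below the line: R80,000, R170,000 (q = 2 of N = 5).
Shortfall ratios: (256000−80000)/256000 = 0.6875; (256000−170000)/256000 = 0.3359.
Raised to α = 3.0: 0.32495; 0.03791.
Sum = 0.362863; FGT(3.0) = 0.362863 / 5 = 0.073.

0.073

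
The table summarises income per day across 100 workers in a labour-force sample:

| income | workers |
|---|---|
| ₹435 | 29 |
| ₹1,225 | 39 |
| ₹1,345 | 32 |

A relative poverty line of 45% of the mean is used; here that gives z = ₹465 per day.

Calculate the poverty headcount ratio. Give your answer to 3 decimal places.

29 of the 100 workers have income below ₹465.
H = 29/100 = 0.290.

0.290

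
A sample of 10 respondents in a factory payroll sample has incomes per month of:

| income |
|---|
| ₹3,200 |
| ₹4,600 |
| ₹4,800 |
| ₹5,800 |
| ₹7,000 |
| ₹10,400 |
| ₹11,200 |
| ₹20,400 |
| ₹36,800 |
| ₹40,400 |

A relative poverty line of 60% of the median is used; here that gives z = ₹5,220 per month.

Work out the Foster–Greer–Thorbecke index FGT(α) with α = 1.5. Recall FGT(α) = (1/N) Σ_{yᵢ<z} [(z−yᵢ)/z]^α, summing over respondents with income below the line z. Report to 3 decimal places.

Poor units: ₹3,200, ₹4,600, ₹4,800 (q = 3 of N = 10).
Gap ratios (z−y)/z: (5220−3200)/5220 = 0.3870; (5220−4600)/5220 = 0.1188; (5220−4800)/5220 = 0.0805.
Raised to α = 1.5: 0.24073; 0.04093; 0.02282.
Sum = 0.304482; FGT(1.5) = 0.304482 / 10 = 0.030.

0.030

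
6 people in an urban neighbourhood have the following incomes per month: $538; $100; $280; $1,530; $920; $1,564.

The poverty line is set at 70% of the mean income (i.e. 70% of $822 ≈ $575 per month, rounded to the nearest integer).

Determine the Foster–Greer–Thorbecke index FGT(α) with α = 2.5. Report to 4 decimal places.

0.1350

Incomes under z: $100, $280, $538 (q = 3 of N = 6).
Normalized shortfalls: (575−100)/575 = 0.8261; (575−280)/575 = 0.5130; (575−538)/575 = 0.0643.
Raised to α = 2.5: 0.62025; 0.18853; 0.00105.
Sum = 0.809829; FGT(2.5) = 0.809829 / 6 = 0.1350.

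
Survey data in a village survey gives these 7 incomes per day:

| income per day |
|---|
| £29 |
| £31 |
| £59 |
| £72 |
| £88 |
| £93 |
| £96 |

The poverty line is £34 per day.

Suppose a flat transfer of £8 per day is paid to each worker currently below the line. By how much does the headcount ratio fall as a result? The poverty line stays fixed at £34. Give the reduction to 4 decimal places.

0.2857

Before: below the line — £29, £31; headcount ratio = 0.285714.
After the £8 transfer: below the line — none; headcount ratio = 0.000000.
Reduction = 0.285714 − 0.000000 = 0.2857.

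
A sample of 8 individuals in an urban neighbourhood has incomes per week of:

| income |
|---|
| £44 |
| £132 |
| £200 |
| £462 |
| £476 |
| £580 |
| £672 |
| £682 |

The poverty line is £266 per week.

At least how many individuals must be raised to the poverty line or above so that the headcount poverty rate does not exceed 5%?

3

3 of the 8 individuals are poor, so H = 3/8 = 0.375.
A headcount ratio of at most 5% allows at most ⌊0.05 × 8⌋ = 0 poor individuals.
So at least 3 − 0 = 3 must be lifted.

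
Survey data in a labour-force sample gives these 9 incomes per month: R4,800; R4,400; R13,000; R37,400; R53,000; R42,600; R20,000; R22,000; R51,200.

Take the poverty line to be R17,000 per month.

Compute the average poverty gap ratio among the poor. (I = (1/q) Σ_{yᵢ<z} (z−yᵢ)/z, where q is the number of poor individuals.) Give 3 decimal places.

Poor units: R4,400, R4,800, R13,000 (q = 3 of N = 9).
Relative gaps: 0.7412, 0.7176, 0.2353; sum = 1.694118.
The income-gap ratio divides by q (the poor only): 1.694118 / 3 = 0.565.

0.565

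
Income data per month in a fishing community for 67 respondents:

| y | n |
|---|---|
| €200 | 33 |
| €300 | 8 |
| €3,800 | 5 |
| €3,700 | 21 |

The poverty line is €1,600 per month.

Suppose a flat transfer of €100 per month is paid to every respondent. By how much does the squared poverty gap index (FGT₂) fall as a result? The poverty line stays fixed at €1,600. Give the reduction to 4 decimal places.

Before: below the line — 33×€200, 8×€300; squared poverty gap index (FGT₂) = 0.455924.
After the €100 transfer: below the line — 33×€300, 8×€400; squared poverty gap index (FGT₂) = 0.392316.
Reduction = 0.455924 − 0.392316 = 0.0636.

0.0636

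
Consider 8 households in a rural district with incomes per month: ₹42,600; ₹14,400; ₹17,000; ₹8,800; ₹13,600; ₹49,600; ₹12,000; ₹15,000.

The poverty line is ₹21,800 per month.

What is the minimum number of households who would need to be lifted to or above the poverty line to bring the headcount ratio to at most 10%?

6 of the 8 households are poor, so H = 6/8 = 0.750.
A headcount ratio of at most 10% allows at most ⌊0.10 × 8⌋ = 0 poor households.
So at least 6 − 0 = 6 must be lifted.

6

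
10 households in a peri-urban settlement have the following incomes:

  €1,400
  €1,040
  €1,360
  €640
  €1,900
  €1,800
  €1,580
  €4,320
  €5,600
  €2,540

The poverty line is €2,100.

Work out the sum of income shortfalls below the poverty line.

€4,980

Below the line: €640, €1,040, €1,360, €1,400, €1,580, €1,800, €1,900 (q = 7 of N = 10).
Individual gaps: 2100−640 = 1460; 2100−1040 = 1060; 2100−1360 = 740; 2100−1400 = 700; 2100−1580 = 520; 2100−1800 = 300; 2100−1900 = 200.
Aggregate gap = €4,980.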